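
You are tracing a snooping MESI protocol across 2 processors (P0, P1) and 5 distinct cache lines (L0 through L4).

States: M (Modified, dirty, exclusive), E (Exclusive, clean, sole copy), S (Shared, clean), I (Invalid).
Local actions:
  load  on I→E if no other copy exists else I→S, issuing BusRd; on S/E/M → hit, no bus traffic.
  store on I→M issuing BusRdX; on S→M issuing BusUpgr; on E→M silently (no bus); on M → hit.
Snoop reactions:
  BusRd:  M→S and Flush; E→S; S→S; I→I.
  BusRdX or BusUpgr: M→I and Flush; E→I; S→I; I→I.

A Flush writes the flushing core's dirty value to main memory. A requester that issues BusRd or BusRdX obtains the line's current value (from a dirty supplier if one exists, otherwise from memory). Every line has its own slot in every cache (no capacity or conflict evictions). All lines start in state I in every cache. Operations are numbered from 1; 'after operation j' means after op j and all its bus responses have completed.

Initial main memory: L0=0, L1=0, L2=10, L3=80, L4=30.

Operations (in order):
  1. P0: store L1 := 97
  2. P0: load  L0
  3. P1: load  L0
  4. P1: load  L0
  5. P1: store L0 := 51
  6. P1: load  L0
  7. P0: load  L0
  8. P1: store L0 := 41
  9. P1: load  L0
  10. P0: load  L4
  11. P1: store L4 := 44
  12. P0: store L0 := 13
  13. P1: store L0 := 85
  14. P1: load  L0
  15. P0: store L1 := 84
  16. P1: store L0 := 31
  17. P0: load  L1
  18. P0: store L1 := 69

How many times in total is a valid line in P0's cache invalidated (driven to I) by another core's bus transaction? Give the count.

invalidations = 4

[1] P0: store L1 := 97 | P0:M(97), P1:I | bus: BusRdX
[2] P0: load  L0 | P0:E(0), P1:I | bus: BusRd
[3] P1: load  L0 | P0:S(0), P1:S(0) | bus: BusRd
[4] P1: load  L0 | P0:S(0), P1:S(0) | bus: none
[5] P1: store L0 := 51 | P0:I, P1:M(51) | bus: BusUpgr
[6] P1: load  L0 | P0:I, P1:M(51) | bus: none
[7] P0: load  L0 | P0:S(51), P1:S(51) | bus: BusRd,Flush
[8] P1: store L0 := 41 | P0:I, P1:M(41) | bus: BusUpgr
[9] P1: load  L0 | P0:I, P1:M(41) | bus: none
[10] P0: load  L4 | P0:E(30), P1:I | bus: BusRd
[11] P1: store L4 := 44 | P0:I, P1:M(44) | bus: BusRdX
[12] P0: store L0 := 13 | P0:M(13), P1:I | bus: BusRdX,Flush
[13] P1: store L0 := 85 | P0:I, P1:M(85) | bus: BusRdX,Flush
[14] P1: load  L0 | P0:I, P1:M(85) | bus: none
[15] P0: store L1 := 84 | P0:M(84), P1:I | bus: none
[16] P1: store L0 := 31 | P0:I, P1:M(31) | bus: none
[17] P0: load  L1 | P0:M(84), P1:I | bus: none
[18] P0: store L1 := 69 | P0:M(69), P1:I | bus: none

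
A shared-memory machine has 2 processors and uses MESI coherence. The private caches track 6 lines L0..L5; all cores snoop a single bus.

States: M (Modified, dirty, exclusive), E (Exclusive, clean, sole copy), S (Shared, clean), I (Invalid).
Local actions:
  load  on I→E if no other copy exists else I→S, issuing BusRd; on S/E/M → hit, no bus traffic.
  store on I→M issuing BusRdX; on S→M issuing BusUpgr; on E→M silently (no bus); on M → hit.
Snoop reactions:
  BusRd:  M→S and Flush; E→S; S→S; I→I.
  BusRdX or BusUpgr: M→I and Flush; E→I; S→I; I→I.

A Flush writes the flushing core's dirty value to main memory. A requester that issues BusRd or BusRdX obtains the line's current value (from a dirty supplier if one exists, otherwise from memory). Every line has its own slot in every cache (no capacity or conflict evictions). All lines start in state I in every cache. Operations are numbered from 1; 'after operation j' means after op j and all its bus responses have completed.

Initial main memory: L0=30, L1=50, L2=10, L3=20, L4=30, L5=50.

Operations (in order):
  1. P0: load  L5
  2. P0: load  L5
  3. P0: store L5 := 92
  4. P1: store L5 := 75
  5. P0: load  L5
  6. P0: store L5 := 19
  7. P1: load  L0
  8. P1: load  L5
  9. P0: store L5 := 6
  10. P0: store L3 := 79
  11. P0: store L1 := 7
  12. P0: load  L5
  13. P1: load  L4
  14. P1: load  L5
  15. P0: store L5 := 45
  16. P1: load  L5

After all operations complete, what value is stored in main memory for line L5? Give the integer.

memory[L5] = 45

1. P0: load  L5  bus=[BusRd]  L5: P0=E P1=I  mem[L5]=50
2. P0: load  L5  bus=[-]  L5: P0=E P1=I  mem[L5]=50
3. P0: store L5 := 92  bus=[-]  L5: P0=M P1=I  mem[L5]=50
4. P1: store L5 := 75  bus=[BusRdX,Flush]  L5: P0=I P1=M  mem[L5]=92
5. P0: load  L5  bus=[BusRd,Flush]  L5: P0=S P1=S  mem[L5]=75
6. P0: store L5 := 19  bus=[BusUpgr]  L5: P0=M P1=I  mem[L5]=75
7. P1: load  L0  bus=[BusRd]  L0: P0=I P1=E  mem[L0]=30
8. P1: load  L5  bus=[BusRd,Flush]  L5: P0=S P1=S  mem[L5]=19
9. P0: store L5 := 6  bus=[BusUpgr]  L5: P0=M P1=I  mem[L5]=19
10. P0: store L3 := 79  bus=[BusRdX]  L3: P0=M P1=I  mem[L3]=20
11. P0: store L1 := 7  bus=[BusRdX]  L1: P0=M P1=I  mem[L1]=50
12. P0: load  L5  bus=[-]  L5: P0=M P1=I  mem[L5]=19
13. P1: load  L4  bus=[BusRd]  L4: P0=I P1=E  mem[L4]=30
14. P1: load  L5  bus=[BusRd,Flush]  L5: P0=S P1=S  mem[L5]=6
15. P0: store L5 := 45  bus=[BusUpgr]  L5: P0=M P1=I  mem[L5]=6
16. P1: load  L5  bus=[BusRd,Flush]  L5: P0=S P1=S  mem[L5]=45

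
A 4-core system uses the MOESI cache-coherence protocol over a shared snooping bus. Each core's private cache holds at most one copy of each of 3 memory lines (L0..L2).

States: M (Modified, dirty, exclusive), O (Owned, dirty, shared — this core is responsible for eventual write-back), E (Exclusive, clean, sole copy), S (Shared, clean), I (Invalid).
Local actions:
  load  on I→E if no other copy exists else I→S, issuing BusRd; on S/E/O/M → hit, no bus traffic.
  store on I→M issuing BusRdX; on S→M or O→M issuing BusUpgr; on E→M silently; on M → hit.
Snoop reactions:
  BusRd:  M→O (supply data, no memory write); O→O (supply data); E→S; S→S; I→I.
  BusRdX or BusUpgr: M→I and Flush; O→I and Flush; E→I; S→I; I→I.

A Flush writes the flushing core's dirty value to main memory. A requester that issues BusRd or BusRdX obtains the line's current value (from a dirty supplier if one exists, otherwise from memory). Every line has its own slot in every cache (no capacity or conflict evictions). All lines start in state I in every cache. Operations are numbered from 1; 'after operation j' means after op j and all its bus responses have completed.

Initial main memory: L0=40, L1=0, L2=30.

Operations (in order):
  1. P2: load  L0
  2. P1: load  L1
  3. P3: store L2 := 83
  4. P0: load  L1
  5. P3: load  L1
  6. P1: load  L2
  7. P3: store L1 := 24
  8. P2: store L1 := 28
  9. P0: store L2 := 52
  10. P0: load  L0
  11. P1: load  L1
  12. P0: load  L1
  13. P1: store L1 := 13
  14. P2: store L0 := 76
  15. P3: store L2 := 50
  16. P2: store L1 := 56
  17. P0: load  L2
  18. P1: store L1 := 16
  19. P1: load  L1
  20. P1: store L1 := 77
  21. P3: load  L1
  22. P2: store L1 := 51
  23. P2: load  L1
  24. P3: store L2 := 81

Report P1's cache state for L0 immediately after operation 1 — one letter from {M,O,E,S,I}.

[1] P2: load  L0 | P0:I, P1:I, P2:E(40), P3:I | bus: BusRd
[2] P1: load  L1 | P0:I, P1:E(0), P2:I, P3:I | bus: BusRd
[3] P3: store L2 := 83 | P0:I, P1:I, P2:I, P3:M(83) | bus: BusRdX
[4] P0: load  L1 | P0:S(0), P1:S(0), P2:I, P3:I | bus: BusRd
[5] P3: load  L1 | P0:S(0), P1:S(0), P2:I, P3:S(0) | bus: BusRd
[6] P1: load  L2 | P0:I, P1:S(83), P2:I, P3:O(83) | bus: BusRd
[7] P3: store L1 := 24 | P0:I, P1:I, P2:I, P3:M(24) | bus: BusUpgr
[8] P2: store L1 := 28 | P0:I, P1:I, P2:M(28), P3:I | bus: BusRdX,Flush
[9] P0: store L2 := 52 | P0:M(52), P1:I, P2:I, P3:I | bus: BusRdX,Flush
[10] P0: load  L0 | P0:S(40), P1:I, P2:S(40), P3:I | bus: BusRd
[11] P1: load  L1 | P0:I, P1:S(28), P2:O(28), P3:I | bus: BusRd
[12] P0: load  L1 | P0:S(28), P1:S(28), P2:O(28), P3:I | bus: BusRd
[13] P1: store L1 := 13 | P0:I, P1:M(13), P2:I, P3:I | bus: BusUpgr,Flush
[14] P2: store L0 := 76 | P0:I, P1:I, P2:M(76), P3:I | bus: BusUpgr
[15] P3: store L2 := 50 | P0:I, P1:I, P2:I, P3:M(50) | bus: BusRdX,Flush
[16] P2: store L1 := 56 | P0:I, P1:I, P2:M(56), P3:I | bus: BusRdX,Flush
[17] P0: load  L2 | P0:S(50), P1:I, P2:I, P3:O(50) | bus: BusRd
[18] P1: store L1 := 16 | P0:I, P1:M(16), P2:I, P3:I | bus: BusRdX,Flush
[19] P1: load  L1 | P0:I, P1:M(16), P2:I, P3:I | bus: none
[20] P1: store L1 := 77 | P0:I, P1:M(77), P2:I, P3:I | bus: none
[21] P3: load  L1 | P0:I, P1:O(77), P2:I, P3:S(77) | bus: BusRd
[22] P2: store L1 := 51 | P0:I, P1:I, P2:M(51), P3:I | bus: BusRdX,Flush
[23] P2: load  L1 | P0:I, P1:I, P2:M(51), P3:I | bus: none
[24] P3: store L2 := 81 | P0:I, P1:I, P2:I, P3:M(81) | bus: BusUpgr

state = I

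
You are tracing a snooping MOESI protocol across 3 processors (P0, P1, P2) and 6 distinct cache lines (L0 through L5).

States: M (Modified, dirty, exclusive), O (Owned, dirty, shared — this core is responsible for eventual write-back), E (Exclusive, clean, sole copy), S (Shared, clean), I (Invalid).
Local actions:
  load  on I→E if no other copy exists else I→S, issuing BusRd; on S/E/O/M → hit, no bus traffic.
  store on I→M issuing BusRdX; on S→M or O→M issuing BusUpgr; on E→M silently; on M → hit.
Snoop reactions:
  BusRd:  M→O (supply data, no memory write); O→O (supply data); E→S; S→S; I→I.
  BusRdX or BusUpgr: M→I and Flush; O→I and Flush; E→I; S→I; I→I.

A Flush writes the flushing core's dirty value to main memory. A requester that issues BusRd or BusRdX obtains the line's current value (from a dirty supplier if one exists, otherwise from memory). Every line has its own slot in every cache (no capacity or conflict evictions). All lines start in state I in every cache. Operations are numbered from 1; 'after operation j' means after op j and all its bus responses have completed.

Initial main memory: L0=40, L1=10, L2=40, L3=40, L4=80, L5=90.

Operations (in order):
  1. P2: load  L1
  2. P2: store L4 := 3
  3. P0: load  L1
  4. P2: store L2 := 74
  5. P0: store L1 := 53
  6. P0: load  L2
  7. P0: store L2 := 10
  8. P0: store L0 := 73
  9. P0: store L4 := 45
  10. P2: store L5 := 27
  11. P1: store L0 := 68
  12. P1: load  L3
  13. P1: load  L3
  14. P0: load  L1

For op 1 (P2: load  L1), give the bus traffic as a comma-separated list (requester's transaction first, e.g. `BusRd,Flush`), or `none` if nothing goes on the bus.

bus = BusRd

  op1 P2: load  L1 → I/I/E on L1; bus BusRd; mem=10
  op2 P2: store L4 := 3 → I/I/M on L4; bus BusRdX; mem=80
  op3 P0: load  L1 → S/I/S on L1; bus BusRd; mem=10
  op4 P2: store L2 := 74 → I/I/M on L2; bus BusRdX; mem=40
  op5 P0: store L1 := 53 → M/I/I on L1; bus BusUpgr; mem=10
  op6 P0: load  L2 → S/I/O on L2; bus BusRd; mem=40
  op7 P0: store L2 := 10 → M/I/I on L2; bus BusUpgr Flush; mem=74
  op8 P0: store L0 := 73 → M/I/I on L0; bus BusRdX; mem=40
  op9 P0: store L4 := 45 → M/I/I on L4; bus BusRdX Flush; mem=3
  op10 P2: store L5 := 27 → I/I/M on L5; bus BusRdX; mem=90
  op11 P1: store L0 := 68 → I/M/I on L0; bus BusRdX Flush; mem=73
  op12 P1: load  L3 → I/E/I on L3; bus BusRd; mem=40
  op13 P1: load  L3 → I/E/I on L3; bus (none); mem=40
  op14 P0: load  L1 → M/I/I on L1; bus (none); mem=10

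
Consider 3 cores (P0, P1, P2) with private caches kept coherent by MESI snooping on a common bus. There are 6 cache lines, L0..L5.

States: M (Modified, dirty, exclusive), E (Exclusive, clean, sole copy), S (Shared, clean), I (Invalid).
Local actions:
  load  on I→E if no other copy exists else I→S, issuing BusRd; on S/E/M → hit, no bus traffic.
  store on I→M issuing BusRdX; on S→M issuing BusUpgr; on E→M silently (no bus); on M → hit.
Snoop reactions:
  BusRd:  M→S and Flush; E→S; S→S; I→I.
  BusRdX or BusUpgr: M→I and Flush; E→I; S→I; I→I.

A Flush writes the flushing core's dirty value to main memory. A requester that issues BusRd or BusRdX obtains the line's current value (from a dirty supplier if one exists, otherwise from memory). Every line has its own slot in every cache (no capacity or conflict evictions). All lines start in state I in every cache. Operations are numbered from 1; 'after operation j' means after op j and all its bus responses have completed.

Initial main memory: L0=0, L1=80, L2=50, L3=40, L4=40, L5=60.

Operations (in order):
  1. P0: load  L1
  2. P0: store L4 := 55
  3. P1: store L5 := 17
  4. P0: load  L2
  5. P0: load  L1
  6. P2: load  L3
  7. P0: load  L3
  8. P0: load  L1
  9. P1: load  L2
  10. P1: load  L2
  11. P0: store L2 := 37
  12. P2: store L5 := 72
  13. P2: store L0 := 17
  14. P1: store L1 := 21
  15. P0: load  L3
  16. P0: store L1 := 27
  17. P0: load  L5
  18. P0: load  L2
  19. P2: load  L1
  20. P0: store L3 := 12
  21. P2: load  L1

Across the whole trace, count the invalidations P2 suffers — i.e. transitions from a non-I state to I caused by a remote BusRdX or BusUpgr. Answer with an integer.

  op1 P0: load  L1 → E/I/I on L1; bus BusRd; mem=80
  op2 P0: store L4 := 55 → M/I/I on L4; bus BusRdX; mem=40
  op3 P1: store L5 := 17 → I/M/I on L5; bus BusRdX; mem=60
  op4 P0: load  L2 → E/I/I on L2; bus BusRd; mem=50
  op5 P0: load  L1 → E/I/I on L1; bus (none); mem=80
  op6 P2: load  L3 → I/I/E on L3; bus BusRd; mem=40
  op7 P0: load  L3 → S/I/S on L3; bus BusRd; mem=40
  op8 P0: load  L1 → E/I/I on L1; bus (none); mem=80
  op9 P1: load  L2 → S/S/I on L2; bus BusRd; mem=50
  op10 P1: load  L2 → S/S/I on L2; bus (none); mem=50
  op11 P0: store L2 := 37 → M/I/I on L2; bus BusUpgr; mem=50
  op12 P2: store L5 := 72 → I/I/M on L5; bus BusRdX Flush; mem=17
  op13 P2: store L0 := 17 → I/I/M on L0; bus BusRdX; mem=0
  op14 P1: store L1 := 21 → I/M/I on L1; bus BusRdX; mem=80
  op15 P0: load  L3 → S/I/S on L3; bus (none); mem=40
  op16 P0: store L1 := 27 → M/I/I on L1; bus BusRdX Flush; mem=21
  op17 P0: load  L5 → S/I/S on L5; bus BusRd Flush; mem=72
  op18 P0: load  L2 → M/I/I on L2; bus (none); mem=50
  op19 P2: load  L1 → S/I/S on L1; bus BusRd Flush; mem=27
  op20 P0: store L3 := 12 → M/I/I on L3; bus BusUpgr; mem=40
  op21 P2: load  L1 → S/I/S on L1; bus (none); mem=27

invalidations = 1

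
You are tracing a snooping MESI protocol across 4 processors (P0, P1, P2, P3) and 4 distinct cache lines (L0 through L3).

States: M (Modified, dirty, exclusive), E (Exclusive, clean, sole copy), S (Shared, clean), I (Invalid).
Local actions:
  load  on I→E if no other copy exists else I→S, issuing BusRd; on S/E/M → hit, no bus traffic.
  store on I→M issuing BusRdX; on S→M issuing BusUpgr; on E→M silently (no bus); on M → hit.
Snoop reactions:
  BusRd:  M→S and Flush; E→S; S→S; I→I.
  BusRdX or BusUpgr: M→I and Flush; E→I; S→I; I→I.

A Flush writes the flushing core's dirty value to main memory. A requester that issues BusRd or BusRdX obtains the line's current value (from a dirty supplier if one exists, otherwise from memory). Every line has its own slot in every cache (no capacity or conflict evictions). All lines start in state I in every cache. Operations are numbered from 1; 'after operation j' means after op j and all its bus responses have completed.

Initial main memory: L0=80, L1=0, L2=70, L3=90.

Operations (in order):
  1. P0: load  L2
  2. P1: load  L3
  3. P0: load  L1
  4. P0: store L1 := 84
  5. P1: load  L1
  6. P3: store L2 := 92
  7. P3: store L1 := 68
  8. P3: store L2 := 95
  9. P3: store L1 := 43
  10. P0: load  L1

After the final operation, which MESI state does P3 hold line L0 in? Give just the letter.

1. P0: load  L2  bus=[BusRd]  L2: P0=E P1=I P2=I P3=I  mem[L2]=70
2. P1: load  L3  bus=[BusRd]  L3: P0=I P1=E P2=I P3=I  mem[L3]=90
3. P0: load  L1  bus=[BusRd]  L1: P0=E P1=I P2=I P3=I  mem[L1]=0
4. P0: store L1 := 84  bus=[-]  L1: P0=M P1=I P2=I P3=I  mem[L1]=0
5. P1: load  L1  bus=[BusRd,Flush]  L1: P0=S P1=S P2=I P3=I  mem[L1]=84
6. P3: store L2 := 92  bus=[BusRdX]  L2: P0=I P1=I P2=I P3=M  mem[L2]=70
7. P3: store L1 := 68  bus=[BusRdX]  L1: P0=I P1=I P2=I P3=M  mem[L1]=84
8. P3: store L2 := 95  bus=[-]  L2: P0=I P1=I P2=I P3=M  mem[L2]=70
9. P3: store L1 := 43  bus=[-]  L1: P0=I P1=I P2=I P3=M  mem[L1]=84
10. P0: load  L1  bus=[BusRd,Flush]  L1: P0=S P1=I P2=I P3=S  mem[L1]=43

state = I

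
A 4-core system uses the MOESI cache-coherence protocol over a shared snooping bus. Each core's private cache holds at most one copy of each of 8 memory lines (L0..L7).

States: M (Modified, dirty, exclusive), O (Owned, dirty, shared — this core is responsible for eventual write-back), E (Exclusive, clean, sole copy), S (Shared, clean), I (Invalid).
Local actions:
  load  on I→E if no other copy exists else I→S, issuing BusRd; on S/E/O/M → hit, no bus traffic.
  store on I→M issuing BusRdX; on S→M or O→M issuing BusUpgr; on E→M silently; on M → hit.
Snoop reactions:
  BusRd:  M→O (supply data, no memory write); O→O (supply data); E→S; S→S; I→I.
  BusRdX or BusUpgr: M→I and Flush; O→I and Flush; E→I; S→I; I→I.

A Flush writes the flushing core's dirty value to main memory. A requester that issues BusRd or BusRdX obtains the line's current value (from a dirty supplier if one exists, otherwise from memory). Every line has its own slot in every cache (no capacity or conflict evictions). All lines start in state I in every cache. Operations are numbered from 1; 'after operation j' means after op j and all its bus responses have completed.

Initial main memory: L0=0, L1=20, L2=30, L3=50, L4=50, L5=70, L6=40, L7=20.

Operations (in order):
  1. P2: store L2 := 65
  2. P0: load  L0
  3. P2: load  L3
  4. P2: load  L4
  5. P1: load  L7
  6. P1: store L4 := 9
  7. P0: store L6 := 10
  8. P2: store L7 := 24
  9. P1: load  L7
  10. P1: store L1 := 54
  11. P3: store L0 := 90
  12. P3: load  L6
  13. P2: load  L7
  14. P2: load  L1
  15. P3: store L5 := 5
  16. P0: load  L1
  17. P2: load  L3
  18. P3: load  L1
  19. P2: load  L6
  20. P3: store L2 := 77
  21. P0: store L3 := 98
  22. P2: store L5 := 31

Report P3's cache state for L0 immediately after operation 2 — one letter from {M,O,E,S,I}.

1. P2: store L2 := 65  bus=[BusRdX]  L2: P0=I P1=I P2=M P3=I  mem[L2]=30
2. P0: load  L0  bus=[BusRd]  L0: P0=E P1=I P2=I P3=I  mem[L0]=0
3. P2: load  L3  bus=[BusRd]  L3: P0=I P1=I P2=E P3=I  mem[L3]=50
4. P2: load  L4  bus=[BusRd]  L4: P0=I P1=I P2=E P3=I  mem[L4]=50
5. P1: load  L7  bus=[BusRd]  L7: P0=I P1=E P2=I P3=I  mem[L7]=20
6. P1: store L4 := 9  bus=[BusRdX]  L4: P0=I P1=M P2=I P3=I  mem[L4]=50
7. P0: store L6 := 10  bus=[BusRdX]  L6: P0=M P1=I P2=I P3=I  mem[L6]=40
8. P2: store L7 := 24  bus=[BusRdX]  L7: P0=I P1=I P2=M P3=I  mem[L7]=20
9. P1: load  L7  bus=[BusRd]  L7: P0=I P1=S P2=O P3=I  mem[L7]=20
10. P1: store L1 := 54  bus=[BusRdX]  L1: P0=I P1=M P2=I P3=I  mem[L1]=20
11. P3: store L0 := 90  bus=[BusRdX]  L0: P0=I P1=I P2=I P3=M  mem[L0]=0
12. P3: load  L6  bus=[BusRd]  L6: P0=O P1=I P2=I P3=S  mem[L6]=40
13. P2: load  L7  bus=[-]  L7: P0=I P1=S P2=O P3=I  mem[L7]=20
14. P2: load  L1  bus=[BusRd]  L1: P0=I P1=O P2=S P3=I  mem[L1]=20
15. P3: store L5 := 5  bus=[BusRdX]  L5: P0=I P1=I P2=I P3=M  mem[L5]=70
16. P0: load  L1  bus=[BusRd]  L1: P0=S P1=O P2=S P3=I  mem[L1]=20
17. P2: load  L3  bus=[-]  L3: P0=I P1=I P2=E P3=I  mem[L3]=50
18. P3: load  L1  bus=[BusRd]  L1: P0=S P1=O P2=S P3=S  mem[L1]=20
19. P2: load  L6  bus=[BusRd]  L6: P0=O P1=I P2=S P3=S  mem[L6]=40
20. P3: store L2 := 77  bus=[BusRdX,Flush]  L2: P0=I P1=I P2=I P3=M  mem[L2]=65
21. P0: store L3 := 98  bus=[BusRdX]  L3: P0=M P1=I P2=I P3=I  mem[L3]=50
22. P2: store L5 := 31  bus=[BusRdX,Flush]  L5: P0=I P1=I P2=M P3=I  mem[L5]=5

state = I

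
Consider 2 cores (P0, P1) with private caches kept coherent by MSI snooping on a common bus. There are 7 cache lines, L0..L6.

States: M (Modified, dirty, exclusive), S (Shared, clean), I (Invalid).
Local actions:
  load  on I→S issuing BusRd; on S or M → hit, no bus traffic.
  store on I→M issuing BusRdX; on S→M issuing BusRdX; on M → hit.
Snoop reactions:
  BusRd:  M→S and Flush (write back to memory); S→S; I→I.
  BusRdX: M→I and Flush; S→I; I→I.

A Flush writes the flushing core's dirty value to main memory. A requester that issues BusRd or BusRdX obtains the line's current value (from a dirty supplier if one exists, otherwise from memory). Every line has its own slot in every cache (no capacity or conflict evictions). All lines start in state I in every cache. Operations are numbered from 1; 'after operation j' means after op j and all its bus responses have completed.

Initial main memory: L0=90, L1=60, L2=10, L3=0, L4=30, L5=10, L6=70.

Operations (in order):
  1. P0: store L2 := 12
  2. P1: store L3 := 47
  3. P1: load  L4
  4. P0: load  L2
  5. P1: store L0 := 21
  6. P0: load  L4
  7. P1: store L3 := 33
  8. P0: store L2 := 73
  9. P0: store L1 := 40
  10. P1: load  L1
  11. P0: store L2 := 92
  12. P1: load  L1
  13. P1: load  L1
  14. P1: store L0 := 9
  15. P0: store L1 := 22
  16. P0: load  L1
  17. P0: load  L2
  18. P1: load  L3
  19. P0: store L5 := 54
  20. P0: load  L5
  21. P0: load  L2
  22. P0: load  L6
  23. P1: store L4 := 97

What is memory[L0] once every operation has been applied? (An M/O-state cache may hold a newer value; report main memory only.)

step 1: P0: store L2 := 12  ⟶  MI  (L2)  txn=BusRdX  M[L2]=10
step 2: P1: store L3 := 47  ⟶  IM  (L3)  txn=BusRdX  M[L3]=0
step 3: P1: load  L4  ⟶  IS  (L4)  txn=BusRd  M[L4]=30
step 4: P0: load  L2  ⟶  MI  (L2)  txn=∅  M[L2]=10
step 5: P1: store L0 := 21  ⟶  IM  (L0)  txn=BusRdX  M[L0]=90
step 6: P0: load  L4  ⟶  SS  (L4)  txn=BusRd  M[L4]=30
step 7: P1: store L3 := 33  ⟶  IM  (L3)  txn=∅  M[L3]=0
step 8: P0: store L2 := 73  ⟶  MI  (L2)  txn=∅  M[L2]=10
step 9: P0: store L1 := 40  ⟶  MI  (L1)  txn=BusRdX  M[L1]=60
step 10: P1: load  L1  ⟶  SS  (L1)  txn=BusRd+Flush  M[L1]=40
step 11: P0: store L2 := 92  ⟶  MI  (L2)  txn=∅  M[L2]=10
step 12: P1: load  L1  ⟶  SS  (L1)  txn=∅  M[L1]=40
step 13: P1: load  L1  ⟶  SS  (L1)  txn=∅  M[L1]=40
step 14: P1: store L0 := 9  ⟶  IM  (L0)  txn=∅  M[L0]=90
step 15: P0: store L1 := 22  ⟶  MI  (L1)  txn=BusRdX  M[L1]=40
step 16: P0: load  L1  ⟶  MI  (L1)  txn=∅  M[L1]=40
step 17: P0: load  L2  ⟶  MI  (L2)  txn=∅  M[L2]=10
step 18: P1: load  L3  ⟶  IM  (L3)  txn=∅  M[L3]=0
step 19: P0: store L5 := 54  ⟶  MI  (L5)  txn=BusRdX  M[L5]=10
step 20: P0: load  L5  ⟶  MI  (L5)  txn=∅  M[L5]=10
step 21: P0: load  L2  ⟶  MI  (L2)  txn=∅  M[L2]=10
step 22: P0: load  L6  ⟶  SI  (L6)  txn=BusRd  M[L6]=70
step 23: P1: store L4 := 97  ⟶  IM  (L4)  txn=BusRdX  M[L4]=30

memory[L0] = 90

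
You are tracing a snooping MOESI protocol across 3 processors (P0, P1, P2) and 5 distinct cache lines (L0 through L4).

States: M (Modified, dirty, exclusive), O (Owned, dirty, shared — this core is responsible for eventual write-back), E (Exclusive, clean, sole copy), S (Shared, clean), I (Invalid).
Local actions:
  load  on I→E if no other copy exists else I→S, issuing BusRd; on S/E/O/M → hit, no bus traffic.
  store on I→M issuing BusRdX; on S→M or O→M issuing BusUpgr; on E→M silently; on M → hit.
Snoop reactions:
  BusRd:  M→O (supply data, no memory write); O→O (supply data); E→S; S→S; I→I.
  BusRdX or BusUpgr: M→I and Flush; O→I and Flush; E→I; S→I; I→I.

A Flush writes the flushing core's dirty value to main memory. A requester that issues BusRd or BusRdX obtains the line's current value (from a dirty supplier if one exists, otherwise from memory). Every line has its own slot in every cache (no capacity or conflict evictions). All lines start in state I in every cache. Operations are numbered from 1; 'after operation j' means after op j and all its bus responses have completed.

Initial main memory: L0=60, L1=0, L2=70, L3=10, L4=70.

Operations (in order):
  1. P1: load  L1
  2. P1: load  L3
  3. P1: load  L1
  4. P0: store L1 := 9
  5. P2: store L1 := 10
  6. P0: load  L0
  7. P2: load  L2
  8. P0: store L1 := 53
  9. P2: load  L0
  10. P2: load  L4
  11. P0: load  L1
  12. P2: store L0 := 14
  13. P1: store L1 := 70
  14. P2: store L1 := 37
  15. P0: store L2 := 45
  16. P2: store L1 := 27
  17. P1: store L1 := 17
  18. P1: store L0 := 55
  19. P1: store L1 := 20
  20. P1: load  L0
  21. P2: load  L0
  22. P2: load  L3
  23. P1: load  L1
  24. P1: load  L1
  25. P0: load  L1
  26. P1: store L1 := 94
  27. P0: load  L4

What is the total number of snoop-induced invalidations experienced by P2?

invalidations = 4

1. P1: load  L1  bus=[BusRd]  L1: P0=I P1=E P2=I  mem[L1]=0
2. P1: load  L3  bus=[BusRd]  L3: P0=I P1=E P2=I  mem[L3]=10
3. P1: load  L1  bus=[-]  L1: P0=I P1=E P2=I  mem[L1]=0
4. P0: store L1 := 9  bus=[BusRdX]  L1: P0=M P1=I P2=I  mem[L1]=0
5. P2: store L1 := 10  bus=[BusRdX,Flush]  L1: P0=I P1=I P2=M  mem[L1]=9
6. P0: load  L0  bus=[BusRd]  L0: P0=E P1=I P2=I  mem[L0]=60
7. P2: load  L2  bus=[BusRd]  L2: P0=I P1=I P2=E  mem[L2]=70
8. P0: store L1 := 53  bus=[BusRdX,Flush]  L1: P0=M P1=I P2=I  mem[L1]=10
9. P2: load  L0  bus=[BusRd]  L0: P0=S P1=I P2=S  mem[L0]=60
10. P2: load  L4  bus=[BusRd]  L4: P0=I P1=I P2=E  mem[L4]=70
11. P0: load  L1  bus=[-]  L1: P0=M P1=I P2=I  mem[L1]=10
12. P2: store L0 := 14  bus=[BusUpgr]  L0: P0=I P1=I P2=M  mem[L0]=60
13. P1: store L1 := 70  bus=[BusRdX,Flush]  L1: P0=I P1=M P2=I  mem[L1]=53
14. P2: store L1 := 37  bus=[BusRdX,Flush]  L1: P0=I P1=I P2=M  mem[L1]=70
15. P0: store L2 := 45  bus=[BusRdX]  L2: P0=M P1=I P2=I  mem[L2]=70
16. P2: store L1 := 27  bus=[-]  L1: P0=I P1=I P2=M  mem[L1]=70
17. P1: store L1 := 17  bus=[BusRdX,Flush]  L1: P0=I P1=M P2=I  mem[L1]=27
18. P1: store L0 := 55  bus=[BusRdX,Flush]  L0: P0=I P1=M P2=I  mem[L0]=14
19. P1: store L1 := 20  bus=[-]  L1: P0=I P1=M P2=I  mem[L1]=27
20. P1: load  L0  bus=[-]  L0: P0=I P1=M P2=I  mem[L0]=14
21. P2: load  L0  bus=[BusRd]  L0: P0=I P1=O P2=S  mem[L0]=14
22. P2: load  L3  bus=[BusRd]  L3: P0=I P1=S P2=S  mem[L3]=10
23. P1: load  L1  bus=[-]  L1: P0=I P1=M P2=I  mem[L1]=27
24. P1: load  L1  bus=[-]  L1: P0=I P1=M P2=I  mem[L1]=27
25. P0: load  L1  bus=[BusRd]  L1: P0=S P1=O P2=I  mem[L1]=27
26. P1: store L1 := 94  bus=[BusUpgr]  L1: P0=I P1=M P2=I  mem[L1]=27
27. P0: load  L4  bus=[BusRd]  L4: P0=S P1=I P2=S  mem[L4]=70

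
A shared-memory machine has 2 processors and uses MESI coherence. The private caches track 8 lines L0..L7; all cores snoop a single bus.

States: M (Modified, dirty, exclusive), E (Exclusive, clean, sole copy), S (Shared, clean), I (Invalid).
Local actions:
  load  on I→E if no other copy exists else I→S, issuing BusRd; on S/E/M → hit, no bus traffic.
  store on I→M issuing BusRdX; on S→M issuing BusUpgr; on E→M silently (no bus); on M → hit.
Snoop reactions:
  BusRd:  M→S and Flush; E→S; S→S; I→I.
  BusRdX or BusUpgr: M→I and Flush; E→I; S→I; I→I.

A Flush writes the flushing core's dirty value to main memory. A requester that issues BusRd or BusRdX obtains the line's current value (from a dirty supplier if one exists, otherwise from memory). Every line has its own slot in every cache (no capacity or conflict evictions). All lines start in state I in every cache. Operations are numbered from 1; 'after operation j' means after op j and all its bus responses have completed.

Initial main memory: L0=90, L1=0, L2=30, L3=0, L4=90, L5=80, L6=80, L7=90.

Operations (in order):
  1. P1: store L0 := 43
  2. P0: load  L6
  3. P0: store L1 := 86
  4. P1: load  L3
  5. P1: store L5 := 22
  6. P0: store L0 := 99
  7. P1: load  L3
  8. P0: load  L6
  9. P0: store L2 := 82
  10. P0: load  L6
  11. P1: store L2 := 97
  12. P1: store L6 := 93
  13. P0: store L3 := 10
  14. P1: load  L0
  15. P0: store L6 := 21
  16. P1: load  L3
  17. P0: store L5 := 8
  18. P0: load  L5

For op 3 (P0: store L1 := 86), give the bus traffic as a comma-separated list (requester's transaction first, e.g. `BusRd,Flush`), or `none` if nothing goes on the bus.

bus = BusRdX

[1] P1: store L0 := 43 | P0:I, P1:M(43) | bus: BusRdX
[2] P0: load  L6 | P0:E(80), P1:I | bus: BusRd
[3] P0: store L1 := 86 | P0:M(86), P1:I | bus: BusRdX
[4] P1: load  L3 | P0:I, P1:E(0) | bus: BusRd
[5] P1: store L5 := 22 | P0:I, P1:M(22) | bus: BusRdX
[6] P0: store L0 := 99 | P0:M(99), P1:I | bus: BusRdX,Flush
[7] P1: load  L3 | P0:I, P1:E(0) | bus: none
[8] P0: load  L6 | P0:E(80), P1:I | bus: none
[9] P0: store L2 := 82 | P0:M(82), P1:I | bus: BusRdX
[10] P0: load  L6 | P0:E(80), P1:I | bus: none
[11] P1: store L2 := 97 | P0:I, P1:M(97) | bus: BusRdX,Flush
[12] P1: store L6 := 93 | P0:I, P1:M(93) | bus: BusRdX
[13] P0: store L3 := 10 | P0:M(10), P1:I | bus: BusRdX
[14] P1: load  L0 | P0:S(99), P1:S(99) | bus: BusRd,Flush
[15] P0: store L6 := 21 | P0:M(21), P1:I | bus: BusRdX,Flush
[16] P1: load  L3 | P0:S(10), P1:S(10) | bus: BusRd,Flush
[17] P0: store L5 := 8 | P0:M(8), P1:I | bus: BusRdX,Flush
[18] P0: load  L5 | P0:M(8), P1:I | bus: none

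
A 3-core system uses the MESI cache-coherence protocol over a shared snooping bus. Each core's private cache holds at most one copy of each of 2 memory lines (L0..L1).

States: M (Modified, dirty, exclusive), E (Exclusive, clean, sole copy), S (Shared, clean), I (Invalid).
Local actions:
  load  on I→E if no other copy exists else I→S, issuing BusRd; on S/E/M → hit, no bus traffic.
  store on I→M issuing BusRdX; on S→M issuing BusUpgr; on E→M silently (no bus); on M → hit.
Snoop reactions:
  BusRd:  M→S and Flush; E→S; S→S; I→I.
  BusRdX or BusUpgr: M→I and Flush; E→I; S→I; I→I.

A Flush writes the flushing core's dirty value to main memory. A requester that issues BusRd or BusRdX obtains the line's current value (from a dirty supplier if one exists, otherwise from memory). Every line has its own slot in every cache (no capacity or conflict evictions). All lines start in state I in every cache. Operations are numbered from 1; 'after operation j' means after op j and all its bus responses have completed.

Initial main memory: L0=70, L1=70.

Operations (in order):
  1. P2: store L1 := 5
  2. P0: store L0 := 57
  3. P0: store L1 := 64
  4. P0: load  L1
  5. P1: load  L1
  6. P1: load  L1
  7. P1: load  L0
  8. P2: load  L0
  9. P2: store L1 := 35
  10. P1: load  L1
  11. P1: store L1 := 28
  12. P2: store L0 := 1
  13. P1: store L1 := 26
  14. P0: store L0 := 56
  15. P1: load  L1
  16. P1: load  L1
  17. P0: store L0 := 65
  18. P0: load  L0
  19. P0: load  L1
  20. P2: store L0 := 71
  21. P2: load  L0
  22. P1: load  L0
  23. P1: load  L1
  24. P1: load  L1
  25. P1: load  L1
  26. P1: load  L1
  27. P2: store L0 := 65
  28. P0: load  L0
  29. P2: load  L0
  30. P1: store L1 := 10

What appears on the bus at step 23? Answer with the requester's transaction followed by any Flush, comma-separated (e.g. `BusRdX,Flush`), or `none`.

bus = none

step 1: P2: store L1 := 5  ⟶  IIM  (L1)  txn=BusRdX  M[L1]=70
step 2: P0: store L0 := 57  ⟶  MII  (L0)  txn=BusRdX  M[L0]=70
step 3: P0: store L1 := 64  ⟶  MII  (L1)  txn=BusRdX+Flush  M[L1]=5
step 4: P0: load  L1  ⟶  MII  (L1)  txn=∅  M[L1]=5
step 5: P1: load  L1  ⟶  SSI  (L1)  txn=BusRd+Flush  M[L1]=64
step 6: P1: load  L1  ⟶  SSI  (L1)  txn=∅  M[L1]=64
step 7: P1: load  L0  ⟶  SSI  (L0)  txn=BusRd+Flush  M[L0]=57
step 8: P2: load  L0  ⟶  SSS  (L0)  txn=BusRd  M[L0]=57
step 9: P2: store L1 := 35  ⟶  IIM  (L1)  txn=BusRdX  M[L1]=64
step 10: P1: load  L1  ⟶  ISS  (L1)  txn=BusRd+Flush  M[L1]=35
step 11: P1: store L1 := 28  ⟶  IMI  (L1)  txn=BusUpgr  M[L1]=35
step 12: P2: store L0 := 1  ⟶  IIM  (L0)  txn=BusUpgr  M[L0]=57
step 13: P1: store L1 := 26  ⟶  IMI  (L1)  txn=∅  M[L1]=35
step 14: P0: store L0 := 56  ⟶  MII  (L0)  txn=BusRdX+Flush  M[L0]=1
step 15: P1: load  L1  ⟶  IMI  (L1)  txn=∅  M[L1]=35
step 16: P1: load  L1  ⟶  IMI  (L1)  txn=∅  M[L1]=35
step 17: P0: store L0 := 65  ⟶  MII  (L0)  txn=∅  M[L0]=1
step 18: P0: load  L0  ⟶  MII  (L0)  txn=∅  M[L0]=1
step 19: P0: load  L1  ⟶  SSI  (L1)  txn=BusRd+Flush  M[L1]=26
step 20: P2: store L0 := 71  ⟶  IIM  (L0)  txn=BusRdX+Flush  M[L0]=65
step 21: P2: load  L0  ⟶  IIM  (L0)  txn=∅  M[L0]=65
step 22: P1: load  L0  ⟶  ISS  (L0)  txn=BusRd+Flush  M[L0]=71
step 23: P1: load  L1  ⟶  SSI  (L1)  txn=∅  M[L1]=26
step 24: P1: load  L1  ⟶  SSI  (L1)  txn=∅  M[L1]=26
step 25: P1: load  L1  ⟶  SSI  (L1)  txn=∅  M[L1]=26
step 26: P1: load  L1  ⟶  SSI  (L1)  txn=∅  M[L1]=26
step 27: P2: store L0 := 65  ⟶  IIM  (L0)  txn=BusUpgr  M[L0]=71
step 28: P0: load  L0  ⟶  SIS  (L0)  txn=BusRd+Flush  M[L0]=65
step 29: P2: load  L0  ⟶  SIS  (L0)  txn=∅  M[L0]=65
step 30: P1: store L1 := 10  ⟶  IMI  (L1)  txn=BusUpgr  M[L1]=26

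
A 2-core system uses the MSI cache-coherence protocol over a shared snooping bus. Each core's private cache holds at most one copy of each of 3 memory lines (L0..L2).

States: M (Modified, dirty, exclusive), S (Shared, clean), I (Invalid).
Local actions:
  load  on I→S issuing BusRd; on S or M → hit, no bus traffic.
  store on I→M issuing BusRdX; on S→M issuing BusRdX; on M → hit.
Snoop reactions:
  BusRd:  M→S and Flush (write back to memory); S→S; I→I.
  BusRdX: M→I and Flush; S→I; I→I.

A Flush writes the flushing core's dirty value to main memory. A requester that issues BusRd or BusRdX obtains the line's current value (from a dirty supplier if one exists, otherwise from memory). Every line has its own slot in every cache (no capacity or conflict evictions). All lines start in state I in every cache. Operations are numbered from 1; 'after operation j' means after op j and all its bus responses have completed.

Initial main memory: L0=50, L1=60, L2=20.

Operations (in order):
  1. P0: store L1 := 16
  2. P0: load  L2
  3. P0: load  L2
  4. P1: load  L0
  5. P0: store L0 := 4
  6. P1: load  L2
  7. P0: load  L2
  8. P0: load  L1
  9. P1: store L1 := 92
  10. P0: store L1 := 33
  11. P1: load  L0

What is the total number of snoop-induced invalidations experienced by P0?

invalidations = 1

[1] P0: store L1 := 16 | P0:M(16), P1:I | bus: BusRdX
[2] P0: load  L2 | P0:S(20), P1:I | bus: BusRd
[3] P0: load  L2 | P0:S(20), P1:I | bus: none
[4] P1: load  L0 | P0:I, P1:S(50) | bus: BusRd
[5] P0: store L0 := 4 | P0:M(4), P1:I | bus: BusRdX
[6] P1: load  L2 | P0:S(20), P1:S(20) | bus: BusRd
[7] P0: load  L2 | P0:S(20), P1:S(20) | bus: none
[8] P0: load  L1 | P0:M(16), P1:I | bus: none
[9] P1: store L1 := 92 | P0:I, P1:M(92) | bus: BusRdX,Flush
[10] P0: store L1 := 33 | P0:M(33), P1:I | bus: BusRdX,Flush
[11] P1: load  L0 | P0:S(4), P1:S(4) | bus: BusRd,Flush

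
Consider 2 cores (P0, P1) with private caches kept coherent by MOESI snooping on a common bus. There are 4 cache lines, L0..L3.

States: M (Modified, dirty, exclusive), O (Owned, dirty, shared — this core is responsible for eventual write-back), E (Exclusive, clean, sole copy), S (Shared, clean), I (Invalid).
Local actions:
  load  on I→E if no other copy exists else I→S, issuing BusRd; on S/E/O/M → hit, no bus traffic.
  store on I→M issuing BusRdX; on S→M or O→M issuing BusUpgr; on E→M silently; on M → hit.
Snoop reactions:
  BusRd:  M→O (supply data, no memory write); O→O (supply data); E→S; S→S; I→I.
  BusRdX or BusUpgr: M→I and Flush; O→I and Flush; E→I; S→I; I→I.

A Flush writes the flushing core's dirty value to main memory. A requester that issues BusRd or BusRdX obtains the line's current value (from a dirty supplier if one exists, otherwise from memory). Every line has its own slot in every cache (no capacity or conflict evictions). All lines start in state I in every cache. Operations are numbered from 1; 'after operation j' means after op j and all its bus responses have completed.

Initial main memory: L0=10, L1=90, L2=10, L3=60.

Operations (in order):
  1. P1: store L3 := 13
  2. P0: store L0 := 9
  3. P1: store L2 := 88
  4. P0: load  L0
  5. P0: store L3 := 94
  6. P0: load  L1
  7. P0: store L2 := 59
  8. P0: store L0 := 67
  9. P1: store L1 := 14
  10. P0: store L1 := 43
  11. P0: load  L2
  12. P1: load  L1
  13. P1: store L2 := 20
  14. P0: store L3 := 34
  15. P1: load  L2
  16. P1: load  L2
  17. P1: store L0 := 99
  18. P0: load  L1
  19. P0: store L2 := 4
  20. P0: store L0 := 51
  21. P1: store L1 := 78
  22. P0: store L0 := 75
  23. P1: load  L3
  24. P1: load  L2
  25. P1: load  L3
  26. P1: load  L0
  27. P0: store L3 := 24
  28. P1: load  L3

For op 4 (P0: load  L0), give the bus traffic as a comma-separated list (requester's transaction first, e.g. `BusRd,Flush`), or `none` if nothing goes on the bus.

bus = none

  op1 P1: store L3 := 13 → I/M on L3; bus BusRdX; mem=60
  op2 P0: store L0 := 9 → M/I on L0; bus BusRdX; mem=10
  op3 P1: store L2 := 88 → I/M on L2; bus BusRdX; mem=10
  op4 P0: load  L0 → M/I on L0; bus (none); mem=10
  op5 P0: store L3 := 94 → M/I on L3; bus BusRdX Flush; mem=13
  op6 P0: load  L1 → E/I on L1; bus BusRd; mem=90
  op7 P0: store L2 := 59 → M/I on L2; bus BusRdX Flush; mem=88
  op8 P0: store L0 := 67 → M/I on L0; bus (none); mem=10
  op9 P1: store L1 := 14 → I/M on L1; bus BusRdX; mem=90
  op10 P0: store L1 := 43 → M/I on L1; bus BusRdX Flush; mem=14
  op11 P0: load  L2 → M/I on L2; bus (none); mem=88
  op12 P1: load  L1 → O/S on L1; bus BusRd; mem=14
  op13 P1: store L2 := 20 → I/M on L2; bus BusRdX Flush; mem=59
  op14 P0: store L3 := 34 → M/I on L3; bus (none); mem=13
  op15 P1: load  L2 → I/M on L2; bus (none); mem=59
  op16 P1: load  L2 → I/M on L2; bus (none); mem=59
  op17 P1: store L0 := 99 → I/M on L0; bus BusRdX Flush; mem=67
  op18 P0: load  L1 → O/S on L1; bus (none); mem=14
  op19 P0: store L2 := 4 → M/I on L2; bus BusRdX Flush; mem=20
  op20 P0: store L0 := 51 → M/I on L0; bus BusRdX Flush; mem=99
  op21 P1: store L1 := 78 → I/M on L1; bus BusUpgr Flush; mem=43
  op22 P0: store L0 := 75 → M/I on L0; bus (none); mem=99
  op23 P1: load  L3 → O/S on L3; bus BusRd; mem=13
  op24 P1: load  L2 → O/S on L2; bus BusRd; mem=20
  op25 P1: load  L3 → O/S on L3; bus (none); mem=13
  op26 P1: load  L0 → O/S on L0; bus BusRd; mem=99
  op27 P0: store L3 := 24 → M/I on L3; bus BusUpgr; mem=13
  op28 P1: load  L3 → O/S on L3; bus BusRd; mem=13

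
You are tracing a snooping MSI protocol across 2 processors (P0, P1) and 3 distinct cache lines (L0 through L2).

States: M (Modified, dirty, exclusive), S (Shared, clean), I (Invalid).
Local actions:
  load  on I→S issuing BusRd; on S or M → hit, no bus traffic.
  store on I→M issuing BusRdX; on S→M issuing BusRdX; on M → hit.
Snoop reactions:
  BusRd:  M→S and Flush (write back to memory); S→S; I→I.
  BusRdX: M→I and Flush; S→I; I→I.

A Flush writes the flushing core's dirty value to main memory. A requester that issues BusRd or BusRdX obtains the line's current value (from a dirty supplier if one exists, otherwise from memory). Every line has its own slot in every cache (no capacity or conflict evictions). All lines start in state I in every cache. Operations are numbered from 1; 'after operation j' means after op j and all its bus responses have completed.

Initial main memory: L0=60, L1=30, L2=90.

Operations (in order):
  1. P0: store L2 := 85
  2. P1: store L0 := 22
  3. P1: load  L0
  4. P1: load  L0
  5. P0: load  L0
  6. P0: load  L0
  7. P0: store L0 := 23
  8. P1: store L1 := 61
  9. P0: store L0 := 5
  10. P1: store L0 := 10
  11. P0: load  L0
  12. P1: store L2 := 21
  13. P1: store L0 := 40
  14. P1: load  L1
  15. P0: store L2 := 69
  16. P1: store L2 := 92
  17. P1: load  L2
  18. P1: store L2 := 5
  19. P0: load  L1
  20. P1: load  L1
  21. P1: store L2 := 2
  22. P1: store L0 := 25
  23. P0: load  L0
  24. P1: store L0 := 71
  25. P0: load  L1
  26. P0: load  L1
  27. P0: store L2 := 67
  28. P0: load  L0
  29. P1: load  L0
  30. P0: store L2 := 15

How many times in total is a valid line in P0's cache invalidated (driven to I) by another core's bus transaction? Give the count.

1. P0: store L2 := 85  bus=[BusRdX]  L2: P0=M P1=I  mem[L2]=90
2. P1: store L0 := 22  bus=[BusRdX]  L0: P0=I P1=M  mem[L0]=60
3. P1: load  L0  bus=[-]  L0: P0=I P1=M  mem[L0]=60
4. P1: load  L0  bus=[-]  L0: P0=I P1=M  mem[L0]=60
5. P0: load  L0  bus=[BusRd,Flush]  L0: P0=S P1=S  mem[L0]=22
6. P0: load  L0  bus=[-]  L0: P0=S P1=S  mem[L0]=22
7. P0: store L0 := 23  bus=[BusRdX]  L0: P0=M P1=I  mem[L0]=22
8. P1: store L1 := 61  bus=[BusRdX]  L1: P0=I P1=M  mem[L1]=30
9. P0: store L0 := 5  bus=[-]  L0: P0=M P1=I  mem[L0]=22
10. P1: store L0 := 10  bus=[BusRdX,Flush]  L0: P0=I P1=M  mem[L0]=5
11. P0: load  L0  bus=[BusRd,Flush]  L0: P0=S P1=S  mem[L0]=10
12. P1: store L2 := 21  bus=[BusRdX,Flush]  L2: P0=I P1=M  mem[L2]=85
13. P1: store L0 := 40  bus=[BusRdX]  L0: P0=I P1=M  mem[L0]=10
14. P1: load  L1  bus=[-]  L1: P0=I P1=M  mem[L1]=30
15. P0: store L2 := 69  bus=[BusRdX,Flush]  L2: P0=M P1=I  mem[L2]=21
16. P1: store L2 := 92  bus=[BusRdX,Flush]  L2: P0=I P1=M  mem[L2]=69
17. P1: load  L2  bus=[-]  L2: P0=I P1=M  mem[L2]=69
18. P1: store L2 := 5  bus=[-]  L2: P0=I P1=M  mem[L2]=69
19. P0: load  L1  bus=[BusRd,Flush]  L1: P0=S P1=S  mem[L1]=61
20. P1: load  L1  bus=[-]  L1: P0=S P1=S  mem[L1]=61
21. P1: store L2 := 2  bus=[-]  L2: P0=I P1=M  mem[L2]=69
22. P1: store L0 := 25  bus=[-]  L0: P0=I P1=M  mem[L0]=10
23. P0: load  L0  bus=[BusRd,Flush]  L0: P0=S P1=S  mem[L0]=25
24. P1: store L0 := 71  bus=[BusRdX]  L0: P0=I P1=M  mem[L0]=25
25. P0: load  L1  bus=[-]  L1: P0=S P1=S  mem[L1]=61
26. P0: load  L1  bus=[-]  L1: P0=S P1=S  mem[L1]=61
27. P0: store L2 := 67  bus=[BusRdX,Flush]  L2: P0=M P1=I  mem[L2]=2
28. P0: load  L0  bus=[BusRd,Flush]  L0: P0=S P1=S  mem[L0]=71
29. P1: load  L0  bus=[-]  L0: P0=S P1=S  mem[L0]=71
30. P0: store L2 := 15  bus=[-]  L2: P0=M P1=I  mem[L2]=2

invalidations = 5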